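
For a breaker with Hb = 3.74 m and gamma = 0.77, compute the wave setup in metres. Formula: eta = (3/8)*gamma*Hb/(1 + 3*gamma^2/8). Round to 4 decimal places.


eta = (3/8) * gamma * Hb / (1 + 3*gamma^2/8)
Numerator = (3/8) * 0.77 * 3.74 = 1.079925
Denominator = 1 + 3*0.77^2/8 = 1 + 0.222338 = 1.222338
eta = 1.079925 / 1.222338
eta = 0.8835 m

0.8835


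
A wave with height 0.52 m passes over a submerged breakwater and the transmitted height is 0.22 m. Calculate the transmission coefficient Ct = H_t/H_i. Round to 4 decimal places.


Ct = H_t / H_i
Ct = 0.22 / 0.52
Ct = 0.4231

0.4231


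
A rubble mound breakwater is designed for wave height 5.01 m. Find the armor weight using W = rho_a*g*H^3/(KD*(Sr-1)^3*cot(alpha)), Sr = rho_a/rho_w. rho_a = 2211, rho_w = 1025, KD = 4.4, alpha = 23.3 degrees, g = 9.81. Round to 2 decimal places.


Sr = rho_a / rho_w = 2211 / 1025 = 2.157073
(Sr - 1) = 1.157073
(Sr - 1)^3 = 1.549111
cot(23.3) = 1 / tan(23.3) = 1 / 0.430668 = 2.321974
Numerator = 2211 * 9.81 * 5.01^3 = 2727538.7391
Denominator = 4.4 * 1.549111 * 2.321974 = 15.826778
W = 2727538.7391 / 15.826778
W = 172336.96 N

172336.96


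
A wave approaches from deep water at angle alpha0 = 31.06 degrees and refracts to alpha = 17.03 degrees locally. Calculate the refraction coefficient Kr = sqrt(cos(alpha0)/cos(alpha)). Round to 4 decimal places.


Kr = sqrt(cos(alpha0) / cos(alpha))
cos(31.06) = 0.856627
cos(17.03) = 0.956152
Kr = sqrt(0.856627 / 0.956152)
Kr = sqrt(0.895912)
Kr = 0.9465

0.9465


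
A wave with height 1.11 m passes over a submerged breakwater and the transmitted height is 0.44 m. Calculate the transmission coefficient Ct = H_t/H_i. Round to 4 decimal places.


Ct = H_t / H_i
Ct = 0.44 / 1.11
Ct = 0.3964

0.3964


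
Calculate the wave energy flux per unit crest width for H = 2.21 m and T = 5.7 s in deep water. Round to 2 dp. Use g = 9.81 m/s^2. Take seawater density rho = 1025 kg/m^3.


P = rho * g^2 * H^2 * T / (32 * pi)
P = 1025 * 9.81^2 * 2.21^2 * 5.7 / (32 * pi)
P = 1025 * 96.2361 * 4.8841 * 5.7 / 100.53096
P = 27316.27 W/m

27316.27


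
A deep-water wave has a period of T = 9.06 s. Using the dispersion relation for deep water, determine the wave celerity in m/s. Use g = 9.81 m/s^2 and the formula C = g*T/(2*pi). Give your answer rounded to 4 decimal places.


We use the deep-water celerity formula:
C = g * T / (2 * pi)
C = 9.81 * 9.06 / (2 * 3.14159...)
C = 88.878600 / 6.283185
C = 14.1455 m/s

14.1455


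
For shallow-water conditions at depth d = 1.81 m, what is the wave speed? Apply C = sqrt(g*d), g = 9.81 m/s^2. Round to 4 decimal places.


Using the shallow-water approximation:
C = sqrt(g * d) = sqrt(9.81 * 1.81)
C = sqrt(17.7561)
C = 4.2138 m/s

4.2138


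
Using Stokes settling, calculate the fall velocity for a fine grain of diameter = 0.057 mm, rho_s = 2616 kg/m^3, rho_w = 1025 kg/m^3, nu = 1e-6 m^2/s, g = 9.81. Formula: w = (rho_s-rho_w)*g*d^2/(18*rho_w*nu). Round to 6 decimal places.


w = (rho_s - rho_w) * g * d^2 / (18 * rho_w * nu)
d = 0.057 mm = 0.000057 m
rho_s - rho_w = 2616 - 1025 = 1591
Numerator = 1591 * 9.81 * (0.000057)^2 = 0.000050709450
Denominator = 18 * 1025 * 1e-6 = 0.018450
w = 0.002748 m/s

0.002748


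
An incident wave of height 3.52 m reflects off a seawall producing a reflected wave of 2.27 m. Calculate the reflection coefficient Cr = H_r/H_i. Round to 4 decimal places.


Cr = H_r / H_i
Cr = 2.27 / 3.52
Cr = 0.6449

0.6449


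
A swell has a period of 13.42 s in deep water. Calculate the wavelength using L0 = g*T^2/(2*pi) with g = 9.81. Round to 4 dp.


L0 = g * T^2 / (2 * pi)
L0 = 9.81 * 13.42^2 / (2 * pi)
L0 = 9.81 * 180.0964 / 6.28319
L0 = 1766.7457 / 6.28319
L0 = 281.1863 m

281.1863


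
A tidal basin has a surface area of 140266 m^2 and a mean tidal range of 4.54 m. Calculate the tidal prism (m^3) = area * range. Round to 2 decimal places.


Tidal prism = Area * Tidal range
P = 140266 * 4.54
P = 636807.64 m^3

636807.64


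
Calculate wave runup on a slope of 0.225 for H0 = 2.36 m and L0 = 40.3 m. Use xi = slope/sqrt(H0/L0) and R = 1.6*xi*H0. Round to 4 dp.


xi = slope / sqrt(H0/L0)
H0/L0 = 2.36/40.3 = 0.058561
sqrt(0.058561) = 0.241993
xi = 0.225 / 0.241993 = 0.929778
R = 1.6 * xi * H0 = 1.6 * 0.929778 * 2.36
R = 3.5108 m

3.5108


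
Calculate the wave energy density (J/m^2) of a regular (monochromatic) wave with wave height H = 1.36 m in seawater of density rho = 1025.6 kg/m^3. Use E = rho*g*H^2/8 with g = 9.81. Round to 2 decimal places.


E = (1/8) * rho * g * H^2
E = (1/8) * 1025.6 * 9.81 * 1.36^2
E = 0.125 * 1025.6 * 9.81 * 1.8496
E = 2326.13 J/m^2

2326.13


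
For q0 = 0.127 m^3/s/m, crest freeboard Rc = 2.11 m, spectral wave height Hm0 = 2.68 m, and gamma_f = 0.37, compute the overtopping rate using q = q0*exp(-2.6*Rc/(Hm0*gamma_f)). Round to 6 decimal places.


q = q0 * exp(-2.6 * Rc / (Hm0 * gamma_f))
Exponent = -2.6 * 2.11 / (2.68 * 0.37)
= -2.6 * 2.11 / 0.9916
= -5.532473
exp(-5.532473) = 0.003956
q = 0.127 * 0.003956
q = 0.000502 m^3/s/m

0.000502


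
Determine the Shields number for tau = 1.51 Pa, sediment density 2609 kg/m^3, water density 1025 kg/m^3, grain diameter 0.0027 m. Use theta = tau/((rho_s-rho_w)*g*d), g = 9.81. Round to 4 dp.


theta = tau / ((rho_s - rho_w) * g * d)
rho_s - rho_w = 2609 - 1025 = 1584
Denominator = 1584 * 9.81 * 0.0027 = 41.955408
theta = 1.51 / 41.955408
theta = 0.0360

0.0360


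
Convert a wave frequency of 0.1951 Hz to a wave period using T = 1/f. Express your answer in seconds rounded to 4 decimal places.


T = 1 / f
T = 1 / 0.1951
T = 5.1256 s

5.1256


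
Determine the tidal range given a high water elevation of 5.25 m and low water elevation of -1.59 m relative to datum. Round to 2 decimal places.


Tidal range = High water - Low water
Tidal range = 5.25 - (-1.59)
Tidal range = 6.84 m

6.84


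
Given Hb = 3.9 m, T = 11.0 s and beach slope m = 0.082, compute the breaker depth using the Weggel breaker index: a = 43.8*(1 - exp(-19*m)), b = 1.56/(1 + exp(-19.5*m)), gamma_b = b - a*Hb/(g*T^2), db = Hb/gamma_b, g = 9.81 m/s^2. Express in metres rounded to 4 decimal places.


a = 43.8 * (1 - exp(-19 * m))
exp(-19 * 0.082) = exp(-1.5580) = 0.210557
a = 43.8 * (1 - 0.210557) = 34.577614
b = 1.56 / (1 + exp(-19.5 * m))
exp(-19.5 * 0.082) = exp(-1.5990) = 0.202099
b = 1.56 / (1 + 0.202099) = 1.297731
Hb / (g * T^2) = 3.9 / (9.81 * 11.0^2) = 3.9 / 1187.0100 = 0.00328557
gamma_b = b - a * Hb/(g*T^2) = 1.297731 - 34.577614 * 0.00328557 = 1.184124
db = Hb / gamma_b = 3.9 / 1.184124
db = 3.2936 m

3.2936


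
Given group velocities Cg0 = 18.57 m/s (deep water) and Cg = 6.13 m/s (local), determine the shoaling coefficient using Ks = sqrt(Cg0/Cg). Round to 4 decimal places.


Ks = sqrt(Cg0 / Cg)
Ks = sqrt(18.57 / 6.13)
Ks = sqrt(3.0294)
Ks = 1.7405

1.7405


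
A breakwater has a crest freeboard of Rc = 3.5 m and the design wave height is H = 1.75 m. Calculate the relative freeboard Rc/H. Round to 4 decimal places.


Relative freeboard = Rc / H
= 3.5 / 1.75
= 2.0000

2.0000


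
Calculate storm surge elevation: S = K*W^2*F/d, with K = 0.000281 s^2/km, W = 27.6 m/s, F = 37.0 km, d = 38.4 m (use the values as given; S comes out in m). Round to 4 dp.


S = K * W^2 * F / d
W^2 = 27.6^2 = 761.76
S = 0.000281 * 761.76 * 37.0 / 38.4
Numerator = 0.000281 * 761.76 * 37.0 = 7.920019
S = 7.920019 / 38.4 = 0.2063 m

0.2063


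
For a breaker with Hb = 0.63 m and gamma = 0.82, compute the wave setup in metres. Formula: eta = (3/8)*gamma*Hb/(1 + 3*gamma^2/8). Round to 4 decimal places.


eta = (3/8) * gamma * Hb / (1 + 3*gamma^2/8)
Numerator = (3/8) * 0.82 * 0.63 = 0.193725
Denominator = 1 + 3*0.82^2/8 = 1 + 0.252150 = 1.252150
eta = 0.193725 / 1.252150
eta = 0.1547 m

0.1547


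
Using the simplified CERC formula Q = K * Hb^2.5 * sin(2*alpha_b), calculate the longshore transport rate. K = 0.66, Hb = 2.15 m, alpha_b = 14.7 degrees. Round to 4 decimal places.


Q = K * Hb^2.5 * sin(2 * alpha_b)
Hb^2.5 = 2.15^2.5 = 6.777915
sin(2 * 14.7) = sin(29.4) = 0.490904
Q = 0.66 * 6.777915 * 0.490904
Q = 2.1960 m^3/s

2.1960


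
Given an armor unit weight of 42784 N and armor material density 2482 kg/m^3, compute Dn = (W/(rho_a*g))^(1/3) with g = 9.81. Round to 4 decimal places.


V = W / (rho_a * g)
V = 42784 / (2482 * 9.81)
V = 42784 / 24348.42
V = 1.757157 m^3
Dn = V^(1/3) = 1.757157^(1/3)
Dn = 1.2067 m

1.2067


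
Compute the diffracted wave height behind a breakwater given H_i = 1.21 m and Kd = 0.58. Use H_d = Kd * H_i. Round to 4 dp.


H_d = Kd * H_i
H_d = 0.58 * 1.21
H_d = 0.7018 m

0.7018


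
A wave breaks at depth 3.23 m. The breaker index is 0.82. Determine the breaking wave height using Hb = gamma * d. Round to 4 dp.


Hb = gamma * d
Hb = 0.82 * 3.23
Hb = 2.6486 m

2.6486


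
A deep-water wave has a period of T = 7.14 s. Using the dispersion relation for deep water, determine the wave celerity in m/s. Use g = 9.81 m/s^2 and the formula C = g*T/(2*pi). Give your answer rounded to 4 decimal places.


We use the deep-water celerity formula:
C = g * T / (2 * pi)
C = 9.81 * 7.14 / (2 * 3.14159...)
C = 70.043400 / 6.283185
C = 11.1478 m/s

11.1478


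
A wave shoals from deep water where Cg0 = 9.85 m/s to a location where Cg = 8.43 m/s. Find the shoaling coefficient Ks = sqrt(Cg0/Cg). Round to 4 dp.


Ks = sqrt(Cg0 / Cg)
Ks = sqrt(9.85 / 8.43)
Ks = sqrt(1.1684)
Ks = 1.0809

1.0809


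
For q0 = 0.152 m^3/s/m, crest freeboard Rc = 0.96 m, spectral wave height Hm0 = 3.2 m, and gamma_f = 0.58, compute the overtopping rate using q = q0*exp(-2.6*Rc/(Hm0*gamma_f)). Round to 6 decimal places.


q = q0 * exp(-2.6 * Rc / (Hm0 * gamma_f))
Exponent = -2.6 * 0.96 / (3.2 * 0.58)
= -2.6 * 0.96 / 1.8560
= -1.344828
exp(-1.344828) = 0.260585
q = 0.152 * 0.260585
q = 0.039609 m^3/s/m

0.039609


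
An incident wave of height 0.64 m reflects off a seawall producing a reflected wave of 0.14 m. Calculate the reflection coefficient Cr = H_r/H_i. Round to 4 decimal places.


Cr = H_r / H_i
Cr = 0.14 / 0.64
Cr = 0.2188

0.2188


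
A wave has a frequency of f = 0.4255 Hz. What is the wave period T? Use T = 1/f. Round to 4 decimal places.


T = 1 / f
T = 1 / 0.4255
T = 2.3502 s

2.3502


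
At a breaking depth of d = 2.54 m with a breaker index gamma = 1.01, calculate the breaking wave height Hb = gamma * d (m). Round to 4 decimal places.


Hb = gamma * d
Hb = 1.01 * 2.54
Hb = 2.5654 m

2.5654


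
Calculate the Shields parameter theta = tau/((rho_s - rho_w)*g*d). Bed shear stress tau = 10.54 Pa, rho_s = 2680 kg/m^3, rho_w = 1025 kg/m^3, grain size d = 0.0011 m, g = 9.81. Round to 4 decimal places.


theta = tau / ((rho_s - rho_w) * g * d)
rho_s - rho_w = 2680 - 1025 = 1655
Denominator = 1655 * 9.81 * 0.0011 = 17.859105
theta = 10.54 / 17.859105
theta = 0.5902

0.5902


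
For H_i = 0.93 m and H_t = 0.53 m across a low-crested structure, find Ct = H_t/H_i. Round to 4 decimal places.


Ct = H_t / H_i
Ct = 0.53 / 0.93
Ct = 0.5699

0.5699


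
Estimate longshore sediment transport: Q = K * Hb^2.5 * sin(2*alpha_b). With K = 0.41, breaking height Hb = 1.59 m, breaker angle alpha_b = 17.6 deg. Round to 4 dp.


Q = K * Hb^2.5 * sin(2 * alpha_b)
Hb^2.5 = 1.59^2.5 = 3.187813
sin(2 * 17.6) = sin(35.2) = 0.576432
Q = 0.41 * 3.187813 * 0.576432
Q = 0.7534 m^3/s

0.7534


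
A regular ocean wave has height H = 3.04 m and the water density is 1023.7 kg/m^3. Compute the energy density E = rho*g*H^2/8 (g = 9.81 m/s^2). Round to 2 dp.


E = (1/8) * rho * g * H^2
E = (1/8) * 1023.7 * 9.81 * 3.04^2
E = 0.125 * 1023.7 * 9.81 * 9.2416
E = 11601.09 J/m^2

11601.09


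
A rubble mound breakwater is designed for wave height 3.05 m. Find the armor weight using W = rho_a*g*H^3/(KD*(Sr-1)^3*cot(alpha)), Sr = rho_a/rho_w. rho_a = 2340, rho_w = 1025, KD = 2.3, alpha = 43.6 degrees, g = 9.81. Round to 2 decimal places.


Sr = rho_a / rho_w = 2340 / 1025 = 2.282927
(Sr - 1) = 1.282927
(Sr - 1)^3 = 2.111571
cot(43.6) = 1 / tan(43.6) = 1 / 0.952287 = 1.050103
Numerator = 2340 * 9.81 * 3.05^3 = 651304.9559
Denominator = 2.3 * 2.111571 * 1.050103 = 5.099946
W = 651304.9559 / 5.099946
W = 127708.20 N

127708.20


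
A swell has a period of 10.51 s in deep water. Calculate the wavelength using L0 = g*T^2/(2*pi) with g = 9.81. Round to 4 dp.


L0 = g * T^2 / (2 * pi)
L0 = 9.81 * 10.51^2 / (2 * pi)
L0 = 9.81 * 110.4601 / 6.28319
L0 = 1083.6136 / 6.28319
L0 = 172.4625 m

172.4625


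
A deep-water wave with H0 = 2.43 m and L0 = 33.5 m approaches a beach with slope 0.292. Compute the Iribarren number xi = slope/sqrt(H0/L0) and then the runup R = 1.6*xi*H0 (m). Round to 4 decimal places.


xi = slope / sqrt(H0/L0)
H0/L0 = 2.43/33.5 = 0.072537
sqrt(0.072537) = 0.269328
xi = 0.292 / 0.269328 = 1.084182
R = 1.6 * xi * H0 = 1.6 * 1.084182 * 2.43
R = 4.2153 m

4.2153


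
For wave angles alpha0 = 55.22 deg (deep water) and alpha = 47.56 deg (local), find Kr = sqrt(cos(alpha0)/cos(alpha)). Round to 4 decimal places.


Kr = sqrt(cos(alpha0) / cos(alpha))
cos(55.22) = 0.570427
cos(47.56) = 0.674818
Kr = sqrt(0.570427 / 0.674818)
Kr = sqrt(0.845305)
Kr = 0.9194

0.9194


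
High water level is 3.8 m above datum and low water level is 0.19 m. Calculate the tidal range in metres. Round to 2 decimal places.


Tidal range = High water - Low water
Tidal range = 3.8 - (0.19)
Tidal range = 3.61 m

3.61


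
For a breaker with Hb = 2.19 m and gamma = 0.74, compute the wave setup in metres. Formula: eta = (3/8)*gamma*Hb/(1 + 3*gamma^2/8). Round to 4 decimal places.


eta = (3/8) * gamma * Hb / (1 + 3*gamma^2/8)
Numerator = (3/8) * 0.74 * 2.19 = 0.607725
Denominator = 1 + 3*0.74^2/8 = 1 + 0.205350 = 1.205350
eta = 0.607725 / 1.205350
eta = 0.5042 m

0.5042


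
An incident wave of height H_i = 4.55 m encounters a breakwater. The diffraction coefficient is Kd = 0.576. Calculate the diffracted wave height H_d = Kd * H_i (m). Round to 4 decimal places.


H_d = Kd * H_i
H_d = 0.576 * 4.55
H_d = 2.6208 m

2.6208


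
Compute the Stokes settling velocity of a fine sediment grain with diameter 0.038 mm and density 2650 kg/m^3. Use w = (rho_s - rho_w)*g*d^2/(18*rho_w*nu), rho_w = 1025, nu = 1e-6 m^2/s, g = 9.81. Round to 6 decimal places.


w = (rho_s - rho_w) * g * d^2 / (18 * rho_w * nu)
d = 0.038 mm = 0.000038 m
rho_s - rho_w = 2650 - 1025 = 1625
Numerator = 1625 * 9.81 * (0.000038)^2 = 0.000023019165
Denominator = 18 * 1025 * 1e-6 = 0.018450
w = 0.001248 m/s

0.001248


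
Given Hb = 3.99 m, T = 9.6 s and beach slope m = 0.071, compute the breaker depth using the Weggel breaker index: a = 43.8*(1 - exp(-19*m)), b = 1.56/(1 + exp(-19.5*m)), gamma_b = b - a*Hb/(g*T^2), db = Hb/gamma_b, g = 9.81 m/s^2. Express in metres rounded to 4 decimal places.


a = 43.8 * (1 - exp(-19 * m))
exp(-19 * 0.071) = exp(-1.3490) = 0.259500
a = 43.8 * (1 - 0.259500) = 32.433916
b = 1.56 / (1 + exp(-19.5 * m))
exp(-19.5 * 0.071) = exp(-1.3845) = 0.250449
b = 1.56 / (1 + 0.250449) = 1.247552
Hb / (g * T^2) = 3.99 / (9.81 * 9.6^2) = 3.99 / 904.0896 = 0.00441328
gamma_b = b - a * Hb/(g*T^2) = 1.247552 - 32.433916 * 0.00441328 = 1.104412
db = Hb / gamma_b = 3.99 / 1.104412
db = 3.6128 m

3.6128


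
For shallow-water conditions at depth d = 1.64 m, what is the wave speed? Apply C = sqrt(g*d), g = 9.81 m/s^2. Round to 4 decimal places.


Using the shallow-water approximation:
C = sqrt(g * d) = sqrt(9.81 * 1.64)
C = sqrt(16.0884)
C = 4.0110 m/s

4.0110


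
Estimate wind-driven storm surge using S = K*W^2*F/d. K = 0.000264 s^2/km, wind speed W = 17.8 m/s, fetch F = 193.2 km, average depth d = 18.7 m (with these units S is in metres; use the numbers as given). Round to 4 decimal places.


S = K * W^2 * F / d
W^2 = 17.8^2 = 316.84
S = 0.000264 * 316.84 * 193.2 / 18.7
Numerator = 0.000264 * 316.84 * 193.2 = 16.160361
S = 16.160361 / 18.7 = 0.8642 m

0.8642


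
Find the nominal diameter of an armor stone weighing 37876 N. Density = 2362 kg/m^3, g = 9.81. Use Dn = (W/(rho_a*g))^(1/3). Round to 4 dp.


V = W / (rho_a * g)
V = 37876 / (2362 * 9.81)
V = 37876 / 23171.22
V = 1.634614 m^3
Dn = V^(1/3) = 1.634614^(1/3)
Dn = 1.1780 m

1.1780


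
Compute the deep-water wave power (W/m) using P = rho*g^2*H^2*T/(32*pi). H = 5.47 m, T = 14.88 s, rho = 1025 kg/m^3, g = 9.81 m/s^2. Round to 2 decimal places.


P = rho * g^2 * H^2 * T / (32 * pi)
P = 1025 * 9.81^2 * 5.47^2 * 14.88 / (32 * pi)
P = 1025 * 96.2361 * 29.9209 * 14.88 / 100.53096
P = 436857.32 W/m

436857.32


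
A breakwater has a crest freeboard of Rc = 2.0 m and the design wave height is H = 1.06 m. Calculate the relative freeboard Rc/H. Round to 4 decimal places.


Relative freeboard = Rc / H
= 2.0 / 1.06
= 1.8868

1.8868


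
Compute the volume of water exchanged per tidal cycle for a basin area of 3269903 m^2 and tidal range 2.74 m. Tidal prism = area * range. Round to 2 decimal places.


Tidal prism = Area * Tidal range
P = 3269903 * 2.74
P = 8959534.22 m^3

8959534.22


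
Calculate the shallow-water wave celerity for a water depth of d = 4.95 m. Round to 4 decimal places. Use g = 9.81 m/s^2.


Using the shallow-water approximation:
C = sqrt(g * d) = sqrt(9.81 * 4.95)
C = sqrt(48.5595)
C = 6.9685 m/s

6.9685


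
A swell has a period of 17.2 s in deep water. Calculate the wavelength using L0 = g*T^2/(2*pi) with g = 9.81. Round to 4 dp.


L0 = g * T^2 / (2 * pi)
L0 = 9.81 * 17.2^2 / (2 * pi)
L0 = 9.81 * 295.8400 / 6.28319
L0 = 2902.1904 / 6.28319
L0 = 461.8979 m

461.8979


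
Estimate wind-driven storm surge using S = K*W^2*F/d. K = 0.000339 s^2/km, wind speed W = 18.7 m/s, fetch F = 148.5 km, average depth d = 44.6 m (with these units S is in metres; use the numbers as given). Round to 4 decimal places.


S = K * W^2 * F / d
W^2 = 18.7^2 = 349.69
S = 0.000339 * 349.69 * 148.5 / 44.6
Numerator = 0.000339 * 349.69 * 148.5 = 17.603919
S = 17.603919 / 44.6 = 0.3947 m

0.3947


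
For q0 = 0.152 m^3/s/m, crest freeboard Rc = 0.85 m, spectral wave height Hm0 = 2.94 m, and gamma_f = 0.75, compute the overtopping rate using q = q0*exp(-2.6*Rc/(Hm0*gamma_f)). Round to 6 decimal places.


q = q0 * exp(-2.6 * Rc / (Hm0 * gamma_f))
Exponent = -2.6 * 0.85 / (2.94 * 0.75)
= -2.6 * 0.85 / 2.2050
= -1.002268
exp(-1.002268) = 0.367046
q = 0.152 * 0.367046
q = 0.055791 m^3/s/m

0.055791


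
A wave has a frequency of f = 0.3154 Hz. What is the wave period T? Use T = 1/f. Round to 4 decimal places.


T = 1 / f
T = 1 / 0.3154
T = 3.1706 s

3.1706


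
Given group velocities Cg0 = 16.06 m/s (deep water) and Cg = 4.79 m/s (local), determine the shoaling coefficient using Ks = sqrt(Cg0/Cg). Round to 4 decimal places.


Ks = sqrt(Cg0 / Cg)
Ks = sqrt(16.06 / 4.79)
Ks = sqrt(3.3528)
Ks = 1.8311

1.8311


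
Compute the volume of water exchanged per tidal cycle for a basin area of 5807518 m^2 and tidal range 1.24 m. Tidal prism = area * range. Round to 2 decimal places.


Tidal prism = Area * Tidal range
P = 5807518 * 1.24
P = 7201322.32 m^3

7201322.32


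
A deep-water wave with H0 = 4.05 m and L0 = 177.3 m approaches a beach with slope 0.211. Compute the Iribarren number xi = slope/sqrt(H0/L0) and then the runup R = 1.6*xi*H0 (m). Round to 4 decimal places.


xi = slope / sqrt(H0/L0)
H0/L0 = 4.05/177.3 = 0.022843
sqrt(0.022843) = 0.151138
xi = 0.211 / 0.151138 = 1.396077
R = 1.6 * xi * H0 = 1.6 * 1.396077 * 4.05
R = 9.0466 m

9.0466


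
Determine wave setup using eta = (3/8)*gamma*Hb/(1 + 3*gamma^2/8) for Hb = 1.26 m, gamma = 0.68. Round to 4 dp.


eta = (3/8) * gamma * Hb / (1 + 3*gamma^2/8)
Numerator = (3/8) * 0.68 * 1.26 = 0.321300
Denominator = 1 + 3*0.68^2/8 = 1 + 0.173400 = 1.173400
eta = 0.321300 / 1.173400
eta = 0.2738 m

0.2738


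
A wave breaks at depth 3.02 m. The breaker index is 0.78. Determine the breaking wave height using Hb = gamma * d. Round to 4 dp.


Hb = gamma * d
Hb = 0.78 * 3.02
Hb = 2.3556 m

2.3556


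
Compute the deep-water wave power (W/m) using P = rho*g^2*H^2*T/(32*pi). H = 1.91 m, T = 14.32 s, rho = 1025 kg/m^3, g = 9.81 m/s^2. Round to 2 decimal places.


P = rho * g^2 * H^2 * T / (32 * pi)
P = 1025 * 9.81^2 * 1.91^2 * 14.32 / (32 * pi)
P = 1025 * 96.2361 * 3.6481 * 14.32 / 100.53096
P = 51259.20 W/m

51259.20


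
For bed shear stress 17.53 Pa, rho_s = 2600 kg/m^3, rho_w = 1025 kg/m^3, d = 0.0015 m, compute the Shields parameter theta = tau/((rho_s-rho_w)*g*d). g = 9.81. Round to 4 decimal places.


theta = tau / ((rho_s - rho_w) * g * d)
rho_s - rho_w = 2600 - 1025 = 1575
Denominator = 1575 * 9.81 * 0.0015 = 23.176125
theta = 17.53 / 23.176125
theta = 0.7564

0.7564


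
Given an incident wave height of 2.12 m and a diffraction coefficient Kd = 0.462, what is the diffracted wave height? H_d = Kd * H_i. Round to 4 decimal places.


H_d = Kd * H_i
H_d = 0.462 * 2.12
H_d = 0.9794 m

0.9794


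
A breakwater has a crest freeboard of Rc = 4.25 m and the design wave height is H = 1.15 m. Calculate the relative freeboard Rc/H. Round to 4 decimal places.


Relative freeboard = Rc / H
= 4.25 / 1.15
= 3.6957

3.6957


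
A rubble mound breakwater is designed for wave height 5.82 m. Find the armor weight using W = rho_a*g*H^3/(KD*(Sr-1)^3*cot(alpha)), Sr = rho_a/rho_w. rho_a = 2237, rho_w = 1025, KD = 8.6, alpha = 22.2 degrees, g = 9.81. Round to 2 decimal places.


Sr = rho_a / rho_w = 2237 / 1025 = 2.182439
(Sr - 1) = 1.182439
(Sr - 1)^3 = 1.653241
cot(22.2) = 1 / tan(22.2) = 1 / 0.408092 = 2.450425
Numerator = 2237 * 9.81 * 5.82^3 = 4326173.6266
Denominator = 8.6 * 1.653241 * 2.450425 = 34.839841
W = 4326173.6266 / 34.839841
W = 124173.17 N

124173.17


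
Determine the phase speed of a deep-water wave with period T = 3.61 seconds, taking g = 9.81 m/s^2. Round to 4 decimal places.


We use the deep-water celerity formula:
C = g * T / (2 * pi)
C = 9.81 * 3.61 / (2 * 3.14159...)
C = 35.414100 / 6.283185
C = 5.6363 m/s

5.6363


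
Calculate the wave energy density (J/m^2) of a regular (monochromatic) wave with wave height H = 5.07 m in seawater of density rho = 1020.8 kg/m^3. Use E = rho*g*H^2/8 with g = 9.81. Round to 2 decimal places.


E = (1/8) * rho * g * H^2
E = (1/8) * 1020.8 * 9.81 * 5.07^2
E = 0.125 * 1020.8 * 9.81 * 25.7049
E = 32176.26 J/m^2

32176.26


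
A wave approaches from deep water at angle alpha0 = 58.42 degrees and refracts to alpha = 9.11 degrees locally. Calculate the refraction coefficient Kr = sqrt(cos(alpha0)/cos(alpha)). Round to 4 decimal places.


Kr = sqrt(cos(alpha0) / cos(alpha))
cos(58.42) = 0.523689
cos(9.11) = 0.987386
Kr = sqrt(0.523689 / 0.987386)
Kr = sqrt(0.530379)
Kr = 0.7283

0.7283


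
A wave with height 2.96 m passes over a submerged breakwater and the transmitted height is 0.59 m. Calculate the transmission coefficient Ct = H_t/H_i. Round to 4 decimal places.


Ct = H_t / H_i
Ct = 0.59 / 2.96
Ct = 0.1993

0.1993


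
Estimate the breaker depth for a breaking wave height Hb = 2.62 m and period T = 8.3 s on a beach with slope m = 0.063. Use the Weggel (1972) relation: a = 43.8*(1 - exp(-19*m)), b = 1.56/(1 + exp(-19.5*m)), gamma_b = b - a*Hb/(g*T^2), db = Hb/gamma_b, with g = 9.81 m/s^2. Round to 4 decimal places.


a = 43.8 * (1 - exp(-19 * m))
exp(-19 * 0.063) = exp(-1.1970) = 0.302099
a = 43.8 * (1 - 0.302099) = 30.568057
b = 1.56 / (1 + exp(-19.5 * m))
exp(-19.5 * 0.063) = exp(-1.2285) = 0.292731
b = 1.56 / (1 + 0.292731) = 1.206747
Hb / (g * T^2) = 2.62 / (9.81 * 8.3^2) = 2.62 / 675.8109 = 0.00387682
gamma_b = b - a * Hb/(g*T^2) = 1.206747 - 30.568057 * 0.00387682 = 1.088240
db = Hb / gamma_b = 2.62 / 1.088240
db = 2.4076 m

2.4076


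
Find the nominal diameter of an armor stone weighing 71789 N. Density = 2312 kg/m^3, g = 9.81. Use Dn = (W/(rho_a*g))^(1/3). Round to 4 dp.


V = W / (rho_a * g)
V = 71789 / (2312 * 9.81)
V = 71789 / 22680.72
V = 3.165199 m^3
Dn = V^(1/3) = 3.165199^(1/3)
Dn = 1.4683 m

1.4683


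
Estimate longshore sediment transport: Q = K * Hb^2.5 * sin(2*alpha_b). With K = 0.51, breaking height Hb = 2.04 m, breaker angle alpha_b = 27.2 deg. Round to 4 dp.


Q = K * Hb^2.5 * sin(2 * alpha_b)
Hb^2.5 = 2.04^2.5 = 5.943954
sin(2 * 27.2) = sin(54.4) = 0.813101
Q = 0.51 * 5.943954 * 0.813101
Q = 2.4648 m^3/s

2.4648


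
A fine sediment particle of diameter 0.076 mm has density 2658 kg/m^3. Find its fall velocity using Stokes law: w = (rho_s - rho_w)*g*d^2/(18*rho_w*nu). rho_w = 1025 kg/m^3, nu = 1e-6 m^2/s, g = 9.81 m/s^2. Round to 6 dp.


w = (rho_s - rho_w) * g * d^2 / (18 * rho_w * nu)
d = 0.076 mm = 0.000076 m
rho_s - rho_w = 2658 - 1025 = 1633
Numerator = 1633 * 9.81 * (0.000076)^2 = 0.000092529960
Denominator = 18 * 1025 * 1e-6 = 0.018450
w = 0.005015 m/s

0.005015


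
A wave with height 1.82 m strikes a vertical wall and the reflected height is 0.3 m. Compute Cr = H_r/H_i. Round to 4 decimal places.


Cr = H_r / H_i
Cr = 0.3 / 1.82
Cr = 0.1648

0.1648


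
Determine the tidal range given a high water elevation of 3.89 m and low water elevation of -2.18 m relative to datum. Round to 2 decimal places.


Tidal range = High water - Low water
Tidal range = 3.89 - (-2.18)
Tidal range = 6.07 m

6.07


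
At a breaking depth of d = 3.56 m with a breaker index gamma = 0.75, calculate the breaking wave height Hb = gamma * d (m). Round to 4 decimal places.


Hb = gamma * d
Hb = 0.75 * 3.56
Hb = 2.6700 m

2.6700


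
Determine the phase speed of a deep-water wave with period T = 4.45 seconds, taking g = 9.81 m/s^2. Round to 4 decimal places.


We use the deep-water celerity formula:
C = g * T / (2 * pi)
C = 9.81 * 4.45 / (2 * 3.14159...)
C = 43.654500 / 6.283185
C = 6.9478 m/s

6.9478


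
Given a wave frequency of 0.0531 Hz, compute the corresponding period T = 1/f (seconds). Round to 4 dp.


T = 1 / f
T = 1 / 0.0531
T = 18.8324 s

18.8324


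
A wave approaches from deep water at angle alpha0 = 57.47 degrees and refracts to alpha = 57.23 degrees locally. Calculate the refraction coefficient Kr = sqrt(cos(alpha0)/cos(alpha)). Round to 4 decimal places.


Kr = sqrt(cos(alpha0) / cos(alpha))
cos(57.47) = 0.537741
cos(57.23) = 0.541268
Kr = sqrt(0.537741 / 0.541268)
Kr = sqrt(0.993484)
Kr = 0.9967

0.9967


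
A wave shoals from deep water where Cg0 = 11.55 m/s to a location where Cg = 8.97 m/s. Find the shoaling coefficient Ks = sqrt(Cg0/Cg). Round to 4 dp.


Ks = sqrt(Cg0 / Cg)
Ks = sqrt(11.55 / 8.97)
Ks = sqrt(1.2876)
Ks = 1.1347

1.1347


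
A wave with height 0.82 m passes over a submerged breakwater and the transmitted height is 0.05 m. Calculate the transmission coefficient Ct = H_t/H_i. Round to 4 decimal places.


Ct = H_t / H_i
Ct = 0.05 / 0.82
Ct = 0.0610

0.0610


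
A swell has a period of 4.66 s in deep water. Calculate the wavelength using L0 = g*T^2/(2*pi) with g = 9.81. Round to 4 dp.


L0 = g * T^2 / (2 * pi)
L0 = 9.81 * 4.66^2 / (2 * pi)
L0 = 9.81 * 21.7156 / 6.28319
L0 = 213.0300 / 6.28319
L0 = 33.9048 m

33.9048


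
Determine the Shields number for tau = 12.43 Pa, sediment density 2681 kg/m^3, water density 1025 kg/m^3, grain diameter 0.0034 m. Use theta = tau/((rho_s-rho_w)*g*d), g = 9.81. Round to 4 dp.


theta = tau / ((rho_s - rho_w) * g * d)
rho_s - rho_w = 2681 - 1025 = 1656
Denominator = 1656 * 9.81 * 0.0034 = 55.234224
theta = 12.43 / 55.234224
theta = 0.2250

0.2250


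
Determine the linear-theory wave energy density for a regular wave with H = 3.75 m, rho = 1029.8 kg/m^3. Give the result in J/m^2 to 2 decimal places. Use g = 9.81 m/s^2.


E = (1/8) * rho * g * H^2
E = (1/8) * 1029.8 * 9.81 * 3.75^2
E = 0.125 * 1029.8 * 9.81 * 14.0625
E = 17758.02 J/m^2

17758.02


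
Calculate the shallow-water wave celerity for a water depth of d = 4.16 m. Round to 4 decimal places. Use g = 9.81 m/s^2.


Using the shallow-water approximation:
C = sqrt(g * d) = sqrt(9.81 * 4.16)
C = sqrt(40.8096)
C = 6.3882 m/s

6.3882


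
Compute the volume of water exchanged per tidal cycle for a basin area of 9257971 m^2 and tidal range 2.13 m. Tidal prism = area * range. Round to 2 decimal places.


Tidal prism = Area * Tidal range
P = 9257971 * 2.13
P = 19719478.23 m^3

19719478.23


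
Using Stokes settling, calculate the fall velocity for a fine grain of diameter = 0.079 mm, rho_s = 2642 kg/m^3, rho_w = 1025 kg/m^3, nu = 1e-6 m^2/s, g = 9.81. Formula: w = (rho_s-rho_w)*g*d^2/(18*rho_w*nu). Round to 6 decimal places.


w = (rho_s - rho_w) * g * d^2 / (18 * rho_w * nu)
d = 0.079 mm = 0.000079 m
rho_s - rho_w = 2642 - 1025 = 1617
Numerator = 1617 * 9.81 * (0.000079)^2 = 0.000098999548
Denominator = 18 * 1025 * 1e-6 = 0.018450
w = 0.005366 m/s

0.005366


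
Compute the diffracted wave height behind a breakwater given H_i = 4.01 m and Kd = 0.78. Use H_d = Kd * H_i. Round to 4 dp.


H_d = Kd * H_i
H_d = 0.78 * 4.01
H_d = 3.1278 m

3.1278


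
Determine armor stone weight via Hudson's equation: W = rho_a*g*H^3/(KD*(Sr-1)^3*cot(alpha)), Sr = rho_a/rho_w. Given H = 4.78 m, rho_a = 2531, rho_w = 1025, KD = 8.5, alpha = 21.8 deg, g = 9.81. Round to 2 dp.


Sr = rho_a / rho_w = 2531 / 1025 = 2.469268
(Sr - 1) = 1.469268
(Sr - 1)^3 = 3.171782
cot(21.8) = 1 / tan(21.8) = 1 / 0.399971 = 2.500178
Numerator = 2531 * 9.81 * 4.78^3 = 2711719.9885
Denominator = 8.5 * 3.171782 * 2.500178 = 67.405175
W = 2711719.9885 / 67.405175
W = 40230.15 N

40230.15


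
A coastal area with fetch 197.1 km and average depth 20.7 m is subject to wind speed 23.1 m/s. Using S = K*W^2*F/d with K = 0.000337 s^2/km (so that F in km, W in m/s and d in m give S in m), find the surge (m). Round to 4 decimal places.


S = K * W^2 * F / d
W^2 = 23.1^2 = 533.61
S = 0.000337 * 533.61 * 197.1 / 20.7
Numerator = 0.000337 * 533.61 * 197.1 = 35.443817
S = 35.443817 / 20.7 = 1.7123 m

1.7123


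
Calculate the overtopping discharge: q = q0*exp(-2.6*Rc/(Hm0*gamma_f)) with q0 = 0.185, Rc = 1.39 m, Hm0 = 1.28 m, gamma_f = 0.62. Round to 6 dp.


q = q0 * exp(-2.6 * Rc / (Hm0 * gamma_f))
Exponent = -2.6 * 1.39 / (1.28 * 0.62)
= -2.6 * 1.39 / 0.7936
= -4.553931
exp(-4.553931) = 0.010526
q = 0.185 * 0.010526
q = 0.001947 m^3/s/m

0.001947


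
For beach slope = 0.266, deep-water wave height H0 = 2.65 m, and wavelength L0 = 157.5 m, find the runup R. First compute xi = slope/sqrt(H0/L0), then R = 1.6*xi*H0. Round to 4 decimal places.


xi = slope / sqrt(H0/L0)
H0/L0 = 2.65/157.5 = 0.016825
sqrt(0.016825) = 0.129713
xi = 0.266 / 0.129713 = 2.050685
R = 1.6 * xi * H0 = 1.6 * 2.050685 * 2.65
R = 8.6949 m

8.6949


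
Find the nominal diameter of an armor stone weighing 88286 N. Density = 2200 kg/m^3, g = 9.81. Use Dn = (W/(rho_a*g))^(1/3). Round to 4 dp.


V = W / (rho_a * g)
V = 88286 / (2200 * 9.81)
V = 88286 / 21582.00
V = 4.090724 m^3
Dn = V^(1/3) = 4.090724^(1/3)
Dn = 1.5993 m

1.5993


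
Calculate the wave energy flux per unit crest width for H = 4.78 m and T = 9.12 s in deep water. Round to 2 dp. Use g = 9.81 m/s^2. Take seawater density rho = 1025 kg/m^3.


P = rho * g^2 * H^2 * T / (32 * pi)
P = 1025 * 9.81^2 * 4.78^2 * 9.12 / (32 * pi)
P = 1025 * 96.2361 * 22.8484 * 9.12 / 100.53096
P = 204462.03 W/m

204462.03


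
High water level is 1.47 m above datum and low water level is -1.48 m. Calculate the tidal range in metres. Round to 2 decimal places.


Tidal range = High water - Low water
Tidal range = 1.47 - (-1.48)
Tidal range = 2.95 m

2.95


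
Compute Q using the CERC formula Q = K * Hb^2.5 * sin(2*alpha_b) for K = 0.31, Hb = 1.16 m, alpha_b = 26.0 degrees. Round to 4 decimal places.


Q = K * Hb^2.5 * sin(2 * alpha_b)
Hb^2.5 = 1.16^2.5 = 1.449256
sin(2 * 26.0) = sin(52.0) = 0.788011
Q = 0.31 * 1.449256 * 0.788011
Q = 0.3540 m^3/s

0.3540


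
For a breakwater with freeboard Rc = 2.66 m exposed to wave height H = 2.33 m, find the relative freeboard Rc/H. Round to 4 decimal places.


Relative freeboard = Rc / H
= 2.66 / 2.33
= 1.1416

1.1416


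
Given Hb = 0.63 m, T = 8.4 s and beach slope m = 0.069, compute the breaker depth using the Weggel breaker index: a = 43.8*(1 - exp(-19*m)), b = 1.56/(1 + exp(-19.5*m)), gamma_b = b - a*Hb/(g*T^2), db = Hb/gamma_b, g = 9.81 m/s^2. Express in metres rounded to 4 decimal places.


a = 43.8 * (1 - exp(-19 * m))
exp(-19 * 0.069) = exp(-1.3110) = 0.269550
a = 43.8 * (1 - 0.269550) = 31.993694
b = 1.56 / (1 + exp(-19.5 * m))
exp(-19.5 * 0.069) = exp(-1.3455) = 0.260409
b = 1.56 / (1 + 0.260409) = 1.237693
Hb / (g * T^2) = 0.63 / (9.81 * 8.4^2) = 0.63 / 692.1936 = 0.00091015
gamma_b = b - a * Hb/(g*T^2) = 1.237693 - 31.993694 * 0.00091015 = 1.208574
db = Hb / gamma_b = 0.63 / 1.208574
db = 0.5213 m

0.5213


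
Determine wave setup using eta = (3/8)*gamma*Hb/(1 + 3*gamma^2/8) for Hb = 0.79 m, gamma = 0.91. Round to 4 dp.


eta = (3/8) * gamma * Hb / (1 + 3*gamma^2/8)
Numerator = (3/8) * 0.91 * 0.79 = 0.269588
Denominator = 1 + 3*0.91^2/8 = 1 + 0.310538 = 1.310538
eta = 0.269588 / 1.310538
eta = 0.2057 m

0.2057


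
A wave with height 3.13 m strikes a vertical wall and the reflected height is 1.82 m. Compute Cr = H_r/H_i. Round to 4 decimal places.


Cr = H_r / H_i
Cr = 1.82 / 3.13
Cr = 0.5815

0.5815


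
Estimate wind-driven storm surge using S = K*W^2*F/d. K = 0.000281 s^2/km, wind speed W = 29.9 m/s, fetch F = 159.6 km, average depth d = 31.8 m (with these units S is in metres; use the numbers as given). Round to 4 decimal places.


S = K * W^2 * F / d
W^2 = 29.9^2 = 894.01
S = 0.000281 * 894.01 * 159.6 / 31.8
Numerator = 0.000281 * 894.01 * 159.6 = 40.094203
S = 40.094203 / 31.8 = 1.2608 m

1.2608


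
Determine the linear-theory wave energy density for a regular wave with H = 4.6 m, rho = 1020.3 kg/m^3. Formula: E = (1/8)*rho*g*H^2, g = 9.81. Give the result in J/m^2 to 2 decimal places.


E = (1/8) * rho * g * H^2
E = (1/8) * 1020.3 * 9.81 * 4.6^2
E = 0.125 * 1020.3 * 9.81 * 21.1600
E = 26474.18 J/m^2

26474.18


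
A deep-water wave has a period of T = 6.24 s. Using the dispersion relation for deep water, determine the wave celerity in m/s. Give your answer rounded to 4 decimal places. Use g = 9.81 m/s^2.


We use the deep-water celerity formula:
C = g * T / (2 * pi)
C = 9.81 * 6.24 / (2 * 3.14159...)
C = 61.214400 / 6.283185
C = 9.7426 m/s

9.7426


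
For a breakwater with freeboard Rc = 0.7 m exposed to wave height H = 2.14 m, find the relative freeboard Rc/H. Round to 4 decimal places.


Relative freeboard = Rc / H
= 0.7 / 2.14
= 0.3271

0.3271


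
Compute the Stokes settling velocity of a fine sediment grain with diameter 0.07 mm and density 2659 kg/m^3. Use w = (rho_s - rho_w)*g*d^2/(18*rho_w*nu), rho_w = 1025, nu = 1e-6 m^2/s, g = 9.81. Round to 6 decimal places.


w = (rho_s - rho_w) * g * d^2 / (18 * rho_w * nu)
d = 0.07 mm = 0.000070 m
rho_s - rho_w = 2659 - 1025 = 1634
Numerator = 1634 * 9.81 * (0.000070)^2 = 0.000078544746
Denominator = 18 * 1025 * 1e-6 = 0.018450
w = 0.004257 m/s

0.004257


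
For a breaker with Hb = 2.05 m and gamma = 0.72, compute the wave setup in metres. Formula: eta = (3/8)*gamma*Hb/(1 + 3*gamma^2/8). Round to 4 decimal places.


eta = (3/8) * gamma * Hb / (1 + 3*gamma^2/8)
Numerator = (3/8) * 0.72 * 2.05 = 0.553500
Denominator = 1 + 3*0.72^2/8 = 1 + 0.194400 = 1.194400
eta = 0.553500 / 1.194400
eta = 0.4634 m

0.4634


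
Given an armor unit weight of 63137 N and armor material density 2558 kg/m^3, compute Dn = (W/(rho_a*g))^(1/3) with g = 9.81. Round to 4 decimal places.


V = W / (rho_a * g)
V = 63137 / (2558 * 9.81)
V = 63137 / 25093.98
V = 2.516022 m^3
Dn = V^(1/3) = 2.516022^(1/3)
Dn = 1.3601 m

1.3601


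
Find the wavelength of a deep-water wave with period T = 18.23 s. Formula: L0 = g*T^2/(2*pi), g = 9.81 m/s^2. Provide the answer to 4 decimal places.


L0 = g * T^2 / (2 * pi)
L0 = 9.81 * 18.23^2 / (2 * pi)
L0 = 9.81 * 332.3329 / 6.28319
L0 = 3260.1857 / 6.28319
L0 = 518.8747 m

518.8747


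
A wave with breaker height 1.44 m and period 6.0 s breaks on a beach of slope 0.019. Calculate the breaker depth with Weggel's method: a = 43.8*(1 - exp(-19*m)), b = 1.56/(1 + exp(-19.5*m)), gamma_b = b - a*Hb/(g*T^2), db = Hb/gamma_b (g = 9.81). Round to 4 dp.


a = 43.8 * (1 - exp(-19 * m))
exp(-19 * 0.019) = exp(-0.3610) = 0.696979
a = 43.8 * (1 - 0.696979) = 13.272320
b = 1.56 / (1 + exp(-19.5 * m))
exp(-19.5 * 0.019) = exp(-0.3705) = 0.690389
b = 1.56 / (1 + 0.690389) = 0.922864
Hb / (g * T^2) = 1.44 / (9.81 * 6.0^2) = 1.44 / 353.1600 = 0.00407747
gamma_b = b - a * Hb/(g*T^2) = 0.922864 - 13.272320 * 0.00407747 = 0.868747
db = Hb / gamma_b = 1.44 / 0.868747
db = 1.6576 m

1.6576


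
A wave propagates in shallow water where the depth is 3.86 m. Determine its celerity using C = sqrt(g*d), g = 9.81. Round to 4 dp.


Using the shallow-water approximation:
C = sqrt(g * d) = sqrt(9.81 * 3.86)
C = sqrt(37.8666)
C = 6.1536 m/s

6.1536


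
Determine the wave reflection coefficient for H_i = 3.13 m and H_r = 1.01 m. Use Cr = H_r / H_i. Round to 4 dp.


Cr = H_r / H_i
Cr = 1.01 / 3.13
Cr = 0.3227

0.3227


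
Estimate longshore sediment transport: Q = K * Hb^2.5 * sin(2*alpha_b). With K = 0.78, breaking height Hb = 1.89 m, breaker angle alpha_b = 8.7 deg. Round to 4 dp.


Q = K * Hb^2.5 * sin(2 * alpha_b)
Hb^2.5 = 1.89^2.5 = 4.910826
sin(2 * 8.7) = sin(17.4) = 0.299041
Q = 0.78 * 4.910826 * 0.299041
Q = 1.1455 m^3/s

1.1455


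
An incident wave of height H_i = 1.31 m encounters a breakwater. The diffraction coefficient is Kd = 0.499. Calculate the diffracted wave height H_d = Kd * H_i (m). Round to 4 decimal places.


H_d = Kd * H_i
H_d = 0.499 * 1.31
H_d = 0.6537 m

0.6537


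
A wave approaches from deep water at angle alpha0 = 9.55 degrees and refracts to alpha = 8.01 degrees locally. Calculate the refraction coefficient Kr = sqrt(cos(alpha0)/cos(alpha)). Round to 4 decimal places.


Kr = sqrt(cos(alpha0) / cos(alpha))
cos(9.55) = 0.986141
cos(8.01) = 0.990244
Kr = sqrt(0.986141 / 0.990244)
Kr = sqrt(0.995857)
Kr = 0.9979

0.9979


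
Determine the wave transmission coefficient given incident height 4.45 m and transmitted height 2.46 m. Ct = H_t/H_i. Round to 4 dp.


Ct = H_t / H_i
Ct = 2.46 / 4.45
Ct = 0.5528

0.5528


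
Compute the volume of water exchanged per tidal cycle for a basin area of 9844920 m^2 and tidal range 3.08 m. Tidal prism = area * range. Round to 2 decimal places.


Tidal prism = Area * Tidal range
P = 9844920 * 3.08
P = 30322353.60 m^3

30322353.60


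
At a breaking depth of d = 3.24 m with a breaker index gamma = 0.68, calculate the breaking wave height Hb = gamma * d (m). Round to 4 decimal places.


Hb = gamma * d
Hb = 0.68 * 3.24
Hb = 2.2032 m

2.2032


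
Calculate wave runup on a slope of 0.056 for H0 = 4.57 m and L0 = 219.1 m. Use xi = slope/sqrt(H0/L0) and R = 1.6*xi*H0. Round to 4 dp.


xi = slope / sqrt(H0/L0)
H0/L0 = 4.57/219.1 = 0.020858
sqrt(0.020858) = 0.144423
xi = 0.056 / 0.144423 = 0.387749
R = 1.6 * xi * H0 = 1.6 * 0.387749 * 4.57
R = 2.8352 m

2.8352


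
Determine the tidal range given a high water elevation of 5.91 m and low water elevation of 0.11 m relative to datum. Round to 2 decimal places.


Tidal range = High water - Low water
Tidal range = 5.91 - (0.11)
Tidal range = 5.80 m

5.80


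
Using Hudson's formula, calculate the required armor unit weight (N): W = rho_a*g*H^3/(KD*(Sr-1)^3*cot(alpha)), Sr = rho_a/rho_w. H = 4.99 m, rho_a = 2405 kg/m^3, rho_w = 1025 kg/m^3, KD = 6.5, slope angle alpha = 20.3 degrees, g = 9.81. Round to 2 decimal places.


Sr = rho_a / rho_w = 2405 / 1025 = 2.346341
(Sr - 1) = 1.346341
(Sr - 1)^3 = 2.440426
cot(20.3) = 1 / tan(20.3) = 1 / 0.369911 = 2.703351
Numerator = 2405 * 9.81 * 4.99^3 = 2931471.8285
Denominator = 6.5 * 2.440426 * 2.703351 = 42.882639
W = 2931471.8285 / 42.882639
W = 68360.34 N

68360.34


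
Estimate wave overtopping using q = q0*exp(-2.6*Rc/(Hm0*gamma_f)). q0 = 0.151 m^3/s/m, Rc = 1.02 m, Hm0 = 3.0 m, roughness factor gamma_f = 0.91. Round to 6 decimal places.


q = q0 * exp(-2.6 * Rc / (Hm0 * gamma_f))
Exponent = -2.6 * 1.02 / (3.0 * 0.91)
= -2.6 * 1.02 / 2.7300
= -0.971429
exp(-0.971429) = 0.378542
q = 0.151 * 0.378542
q = 0.057160 m^3/s/m

0.057160
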